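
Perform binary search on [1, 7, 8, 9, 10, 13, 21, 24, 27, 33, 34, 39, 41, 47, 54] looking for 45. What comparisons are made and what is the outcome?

Binary search for 45 in [1, 7, 8, 9, 10, 13, 21, 24, 27, 33, 34, 39, 41, 47, 54]:

lo=0, hi=14, mid=7, arr[mid]=24 -> 24 < 45, search right half
lo=8, hi=14, mid=11, arr[mid]=39 -> 39 < 45, search right half
lo=12, hi=14, mid=13, arr[mid]=47 -> 47 > 45, search left half
lo=12, hi=12, mid=12, arr[mid]=41 -> 41 < 45, search right half
lo=13 > hi=12, target 45 not found

Binary search determines that 45 is not in the array after 4 comparisons. The search space was exhausted without finding the target.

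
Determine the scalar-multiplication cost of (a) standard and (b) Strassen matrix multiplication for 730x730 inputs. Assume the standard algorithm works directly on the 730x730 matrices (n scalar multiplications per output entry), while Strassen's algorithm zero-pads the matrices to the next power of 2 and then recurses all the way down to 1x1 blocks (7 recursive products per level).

Matrix multiplication for 730x730 matrices:

Strassen's algorithm requires power-of-2 dimensions. Pad 730x730 to 1024x1024 (next power of 2).

Standard algorithm: 730^3 = 389017000 multiplications
Strassen's algorithm: 7^(log2(1024)) = 7^10 = 282475249 multiplications
Savings: 389017000 - 282475249 = 106541751 multiplications

Standard: 389017000 multiplications (730^3). Strassen: 282475249 multiplications (7^10, after padding to 1024x1024). Strassen reduces 8 recursive multiplications to 7 at each level.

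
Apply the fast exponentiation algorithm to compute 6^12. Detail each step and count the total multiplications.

Computing 6^12 by squaring (build up from 6^1; each line after the first costs one multiplication):

6^1 = 6
6^2 = (6^1)^2 = 6^2 = 36
6^3 = 6 * 6^2 = 6 * 36 = 216
6^6 = (6^3)^2 = 216^2 = 46656
6^12 = (6^6)^2 = 46656^2 = 2176782336

Result: 2176782336
Multiplications needed: 4 (4 lines after 6^1)

6^12 = 2176782336. Using exponentiation by squaring, this requires 4 multiplications. The key idea: if the exponent is even, square the half-power; if odd, multiply by the base once.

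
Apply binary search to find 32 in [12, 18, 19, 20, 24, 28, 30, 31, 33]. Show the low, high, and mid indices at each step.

Binary search for 32 in [12, 18, 19, 20, 24, 28, 30, 31, 33]:

lo=0, hi=8, mid=4, arr[mid]=24 -> 24 < 32, search right half
lo=5, hi=8, mid=6, arr[mid]=30 -> 30 < 32, search right half
lo=7, hi=8, mid=7, arr[mid]=31 -> 31 < 32, search right half
lo=8, hi=8, mid=8, arr[mid]=33 -> 33 > 32, search left half
lo=8 > hi=7, target 32 not found

Binary search determines that 32 is not in the array after 4 comparisons. The search space was exhausted without finding the target.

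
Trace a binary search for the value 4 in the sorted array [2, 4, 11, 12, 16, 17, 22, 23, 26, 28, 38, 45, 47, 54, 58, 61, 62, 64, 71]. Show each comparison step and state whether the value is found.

Binary search for 4 in [2, 4, 11, 12, 16, 17, 22, 23, 26, 28, 38, 45, 47, 54, 58, 61, 62, 64, 71]:

lo=0, hi=18, mid=9, arr[mid]=28 -> 28 > 4, search left half
lo=0, hi=8, mid=4, arr[mid]=16 -> 16 > 4, search left half
lo=0, hi=3, mid=1, arr[mid]=4 -> Found target at index 1!

Binary search finds 4 at index 1 after 3 comparisons. The search repeatedly halves the search space by comparing with the middle element.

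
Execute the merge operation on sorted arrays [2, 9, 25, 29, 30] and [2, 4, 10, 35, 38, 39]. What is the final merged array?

Merging process:

Compare 2 vs 2: take 2 from left. Merged: [2]
Compare 9 vs 2: take 2 from right. Merged: [2, 2]
Compare 9 vs 4: take 4 from right. Merged: [2, 2, 4]
Compare 9 vs 10: take 9 from left. Merged: [2, 2, 4, 9]
Compare 25 vs 10: take 10 from right. Merged: [2, 2, 4, 9, 10]
Compare 25 vs 35: take 25 from left. Merged: [2, 2, 4, 9, 10, 25]
Compare 29 vs 35: take 29 from left. Merged: [2, 2, 4, 9, 10, 25, 29]
Compare 30 vs 35: take 30 from left. Merged: [2, 2, 4, 9, 10, 25, 29, 30]
Append remaining from right: [35, 38, 39]. Merged: [2, 2, 4, 9, 10, 25, 29, 30, 35, 38, 39]

Final merged array: [2, 2, 4, 9, 10, 25, 29, 30, 35, 38, 39]
Total comparisons: 8

The merged array is [2, 2, 4, 9, 10, 25, 29, 30, 35, 38, 39], requiring 8 comparisons. The merge step runs in O(n) time where n is the total number of elements.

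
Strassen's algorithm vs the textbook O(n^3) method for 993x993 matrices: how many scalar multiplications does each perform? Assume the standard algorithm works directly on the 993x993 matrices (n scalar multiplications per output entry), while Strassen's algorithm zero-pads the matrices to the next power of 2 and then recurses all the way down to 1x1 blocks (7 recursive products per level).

Matrix multiplication for 993x993 matrices:

Strassen's algorithm requires power-of-2 dimensions. Pad 993x993 to 1024x1024 (next power of 2).

Standard algorithm: 993^3 = 979146657 multiplications
Strassen's algorithm: 7^(log2(1024)) = 7^10 = 282475249 multiplications
Savings: 979146657 - 282475249 = 696671408 multiplications

Standard: 979146657 multiplications (993^3). Strassen: 282475249 multiplications (7^10, after padding to 1024x1024). Strassen reduces 8 recursive multiplications to 7 at each level.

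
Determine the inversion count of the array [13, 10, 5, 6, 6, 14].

Finding inversions in [13, 10, 5, 6, 6, 14]:

(0, 1): arr[0]=13 > arr[1]=10
(0, 2): arr[0]=13 > arr[2]=5
(0, 3): arr[0]=13 > arr[3]=6
(0, 4): arr[0]=13 > arr[4]=6
(1, 2): arr[1]=10 > arr[2]=5
(1, 3): arr[1]=10 > arr[3]=6
(1, 4): arr[1]=10 > arr[4]=6

Total inversions: 7

The array has 7 inversion(s): (0,1), (0,2), (0,3), (0,4), (1,2), (1,3), (1,4). Each pair (i,j) satisfies i < j and arr[i] > arr[j].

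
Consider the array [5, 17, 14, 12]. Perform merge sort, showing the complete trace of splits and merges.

Merge sort trace:

Split: [5, 17, 14, 12] -> [5, 17] and [14, 12]
  Split: [5, 17] -> [5] and [17]
  Merge: [5] + [17] -> [5, 17]
  Split: [14, 12] -> [14] and [12]
  Merge: [14] + [12] -> [12, 14]
Merge: [5, 17] + [12, 14] -> [5, 12, 14, 17]

Final sorted array: [5, 12, 14, 17]

The merge sort proceeds by recursively splitting the array and merging sorted halves.
After all merges, the sorted array is [5, 12, 14, 17].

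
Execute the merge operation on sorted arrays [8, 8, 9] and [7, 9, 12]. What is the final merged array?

Merging process:

Compare 8 vs 7: take 7 from right. Merged: [7]
Compare 8 vs 9: take 8 from left. Merged: [7, 8]
Compare 8 vs 9: take 8 from left. Merged: [7, 8, 8]
Compare 9 vs 9: take 9 from left. Merged: [7, 8, 8, 9]
Append remaining from right: [9, 12]. Merged: [7, 8, 8, 9, 9, 12]

Final merged array: [7, 8, 8, 9, 9, 12]
Total comparisons: 4

The merged array is [7, 8, 8, 9, 9, 12], requiring 4 comparisons. The merge step runs in O(n) time where n is the total number of elements.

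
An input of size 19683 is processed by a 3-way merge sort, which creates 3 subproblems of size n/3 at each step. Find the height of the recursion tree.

For divide and conquer with division factor 3:

Problem sizes at each level:
Level 0: 19683
Level 1: 6561
Level 2: 2187
Level 3: 729
Level 4: 243
Level 5: 81
Level 6: 27
Level 7: 9
Level 8: 3
Level 9: 1

The root is level 0 and the size-1 base case is level 9 (the tree spans levels 0 through 9, i.e. 10 levels counting the root), so the depth is the number of divisions: log_3(19683) = 9

The recursion tree depth is log_3(19683) = 9. At each level, the problem size is divided by 3, so it takes 9 divisions to reduce to a base case of size 1. The algorithm makes 3 recursive calls at each level.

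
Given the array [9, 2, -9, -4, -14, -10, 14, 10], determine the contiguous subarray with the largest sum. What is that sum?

Using Kadane's algorithm on [9, 2, -9, -4, -14, -10, 14, 10]:

Scanning through the array:
Position 1 (value 2): max_ending_here = 11, max_so_far = 11
Position 2 (value -9): max_ending_here = 2, max_so_far = 11
Position 3 (value -4): max_ending_here = -2, max_so_far = 11
Position 4 (value -14): max_ending_here = -14, max_so_far = 11
Position 5 (value -10): max_ending_here = -10, max_so_far = 11
Position 6 (value 14): max_ending_here = 14, max_so_far = 14
Position 7 (value 10): max_ending_here = 24, max_so_far = 24

Maximum subarray: [14, 10]
Maximum sum: 24

The maximum subarray is [14, 10] with sum 24. This subarray runs from index 6 to index 7.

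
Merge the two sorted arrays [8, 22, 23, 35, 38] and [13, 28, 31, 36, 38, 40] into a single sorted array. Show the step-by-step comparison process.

Merging process:

Compare 8 vs 13: take 8 from left. Merged: [8]
Compare 22 vs 13: take 13 from right. Merged: [8, 13]
Compare 22 vs 28: take 22 from left. Merged: [8, 13, 22]
Compare 23 vs 28: take 23 from left. Merged: [8, 13, 22, 23]
Compare 35 vs 28: take 28 from right. Merged: [8, 13, 22, 23, 28]
Compare 35 vs 31: take 31 from right. Merged: [8, 13, 22, 23, 28, 31]
Compare 35 vs 36: take 35 from left. Merged: [8, 13, 22, 23, 28, 31, 35]
Compare 38 vs 36: take 36 from right. Merged: [8, 13, 22, 23, 28, 31, 35, 36]
Compare 38 vs 38: take 38 from left. Merged: [8, 13, 22, 23, 28, 31, 35, 36, 38]
Append remaining from right: [38, 40]. Merged: [8, 13, 22, 23, 28, 31, 35, 36, 38, 38, 40]

Final merged array: [8, 13, 22, 23, 28, 31, 35, 36, 38, 38, 40]
Total comparisons: 9

The merged array is [8, 13, 22, 23, 28, 31, 35, 36, 38, 38, 40], requiring 9 comparisons. The merge step runs in O(n) time where n is the total number of elements.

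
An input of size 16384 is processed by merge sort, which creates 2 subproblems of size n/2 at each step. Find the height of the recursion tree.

For divide and conquer with division factor 2:

Problem sizes at each level:
Level 0: 16384
Level 1: 8192
Level 2: 4096
Level 3: 2048
Level 4: 1024
Level 5: 512
Level 6: 256
Level 7: 128
Level 8: 64
Level 9: 32
Level 10: 16
Level 11: 8
Level 12: 4
Level 13: 2
Level 14: 1

The root is level 0 and the size-1 base case is level 14 (the tree spans levels 0 through 14, i.e. 15 levels counting the root), so the depth is the number of divisions: log_2(16384) = 14

The recursion tree depth is log_2(16384) = 14. At each level, the problem size is divided by 2, so it takes 14 divisions to reduce to a base case of size 1. The algorithm makes 2 recursive calls at each level.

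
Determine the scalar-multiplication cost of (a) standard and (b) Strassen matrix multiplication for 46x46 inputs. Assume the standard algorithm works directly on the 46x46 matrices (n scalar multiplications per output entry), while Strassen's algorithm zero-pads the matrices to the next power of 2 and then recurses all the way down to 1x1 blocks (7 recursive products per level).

Matrix multiplication for 46x46 matrices:

Strassen's algorithm requires power-of-2 dimensions. Pad 46x46 to 64x64 (next power of 2).

Standard algorithm: 46^3 = 97336 multiplications
Strassen's algorithm: 7^(log2(64)) = 7^6 = 117649 multiplications
Difference: 97336 - 117649 = -20313 (Strassen uses MORE here due to padding overhead — for small or just-over-power-of-2 n, padding can outweigh the per-level savings)

Standard: 97336 multiplications (46^3). Strassen: 117649 multiplications (7^6, after padding to 64x64). Strassen reduces 8 recursive multiplications to 7 at each level.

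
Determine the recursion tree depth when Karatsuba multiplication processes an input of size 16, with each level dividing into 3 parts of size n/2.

For divide and conquer with division factor 2:

Problem sizes at each level:
Level 0: 16
Level 1: 8
Level 2: 4
Level 3: 2
Level 4: 1

The root is level 0 and the size-1 base case is level 4 (the tree spans levels 0 through 4, i.e. 5 levels counting the root), so the depth is the number of divisions: log_2(16) = 4

The recursion tree depth is log_2(16) = 4. At each level, the problem size is divided by 2, so it takes 4 divisions to reduce to a base case of size 1. The algorithm makes 3 recursive calls at each level.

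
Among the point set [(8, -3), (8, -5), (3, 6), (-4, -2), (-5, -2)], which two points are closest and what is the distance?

Computing all pairwise distances among 5 points:

d((8, -3), (8, -5)) = 2.0
d((8, -3), (3, 6)) = 10.2956
d((8, -3), (-4, -2)) = 12.0416
d((8, -3), (-5, -2)) = 13.0384
d((8, -5), (3, 6)) = 12.083
d((8, -5), (-4, -2)) = 12.3693
d((8, -5), (-5, -2)) = 13.3417
d((3, 6), (-4, -2)) = 10.6301
d((3, 6), (-5, -2)) = 11.3137
d((-4, -2), (-5, -2)) = 1.0 <-- minimum

Closest pair: (-4, -2) and (-5, -2) with distance 1.0

The closest pair is (-4, -2) and (-5, -2) with Euclidean distance 1.0. For 5 points, brute-force pairwise comparison is shown above. For large n, the divide-and-conquer algorithm (sort by x, recurse on halves, check the dividing strip) achieves O(n log n).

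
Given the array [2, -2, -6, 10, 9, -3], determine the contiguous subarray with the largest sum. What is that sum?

Using Kadane's algorithm on [2, -2, -6, 10, 9, -3]:

Scanning through the array:
Position 1 (value -2): max_ending_here = 0, max_so_far = 2
Position 2 (value -6): max_ending_here = -6, max_so_far = 2
Position 3 (value 10): max_ending_here = 10, max_so_far = 10
Position 4 (value 9): max_ending_here = 19, max_so_far = 19
Position 5 (value -3): max_ending_here = 16, max_so_far = 19

Maximum subarray: [10, 9]
Maximum sum: 19

The maximum subarray is [10, 9] with sum 19. This subarray runs from index 3 to index 4.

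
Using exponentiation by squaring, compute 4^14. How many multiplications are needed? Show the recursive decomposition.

Computing 4^14 by squaring (build up from 4^1; each line after the first costs one multiplication):

4^1 = 4
4^2 = (4^1)^2 = 4^2 = 16
4^3 = 4 * 4^2 = 4 * 16 = 64
4^6 = (4^3)^2 = 64^2 = 4096
4^7 = 4 * 4^6 = 4 * 4096 = 16384
4^14 = (4^7)^2 = 16384^2 = 268435456

Result: 268435456
Multiplications needed: 5 (5 lines after 4^1)

4^14 = 268435456. Using exponentiation by squaring, this requires 5 multiplications. The key idea: if the exponent is even, square the half-power; if odd, multiply by the base once.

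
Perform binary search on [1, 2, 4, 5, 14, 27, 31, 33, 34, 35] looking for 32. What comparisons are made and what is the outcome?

Binary search for 32 in [1, 2, 4, 5, 14, 27, 31, 33, 34, 35]:

lo=0, hi=9, mid=4, arr[mid]=14 -> 14 < 32, search right half
lo=5, hi=9, mid=7, arr[mid]=33 -> 33 > 32, search left half
lo=5, hi=6, mid=5, arr[mid]=27 -> 27 < 32, search right half
lo=6, hi=6, mid=6, arr[mid]=31 -> 31 < 32, search right half
lo=7 > hi=6, target 32 not found

Binary search determines that 32 is not in the array after 4 comparisons. The search space was exhausted without finding the target.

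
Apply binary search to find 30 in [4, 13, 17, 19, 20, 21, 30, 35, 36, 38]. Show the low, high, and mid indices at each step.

Binary search for 30 in [4, 13, 17, 19, 20, 21, 30, 35, 36, 38]:

lo=0, hi=9, mid=4, arr[mid]=20 -> 20 < 30, search right half
lo=5, hi=9, mid=7, arr[mid]=35 -> 35 > 30, search left half
lo=5, hi=6, mid=5, arr[mid]=21 -> 21 < 30, search right half
lo=6, hi=6, mid=6, arr[mid]=30 -> Found target at index 6!

Binary search finds 30 at index 6 after 4 comparisons. The search repeatedly halves the search space by comparing with the middle element.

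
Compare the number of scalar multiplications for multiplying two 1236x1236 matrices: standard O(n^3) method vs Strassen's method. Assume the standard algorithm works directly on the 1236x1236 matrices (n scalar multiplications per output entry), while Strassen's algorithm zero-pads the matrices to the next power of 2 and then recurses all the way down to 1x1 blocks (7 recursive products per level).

Matrix multiplication for 1236x1236 matrices:

Strassen's algorithm requires power-of-2 dimensions. Pad 1236x1236 to 2048x2048 (next power of 2).

Standard algorithm: 1236^3 = 1888232256 multiplications
Strassen's algorithm: 7^(log2(2048)) = 7^11 = 1977326743 multiplications
Difference: 1888232256 - 1977326743 = -89094487 (Strassen uses MORE here due to padding overhead — for small or just-over-power-of-2 n, padding can outweigh the per-level savings)

Standard: 1888232256 multiplications (1236^3). Strassen: 1977326743 multiplications (7^11, after padding to 2048x2048). Strassen reduces 8 recursive multiplications to 7 at each level.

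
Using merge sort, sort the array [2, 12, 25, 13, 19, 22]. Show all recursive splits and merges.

Merge sort trace:

Split: [2, 12, 25, 13, 19, 22] -> [2, 12, 25] and [13, 19, 22]
  Split: [2, 12, 25] -> [2] and [12, 25]
    Split: [12, 25] -> [12] and [25]
    Merge: [12] + [25] -> [12, 25]
  Merge: [2] + [12, 25] -> [2, 12, 25]
  Split: [13, 19, 22] -> [13] and [19, 22]
    Split: [19, 22] -> [19] and [22]
    Merge: [19] + [22] -> [19, 22]
  Merge: [13] + [19, 22] -> [13, 19, 22]
Merge: [2, 12, 25] + [13, 19, 22] -> [2, 12, 13, 19, 22, 25]

Final sorted array: [2, 12, 13, 19, 22, 25]

The merge sort proceeds by recursively splitting the array and merging sorted halves.
After all merges, the sorted array is [2, 12, 13, 19, 22, 25].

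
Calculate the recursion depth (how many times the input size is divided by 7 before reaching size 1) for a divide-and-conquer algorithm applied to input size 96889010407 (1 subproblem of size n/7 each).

For divide and conquer with division factor 7:

Problem sizes at each level:
Level 0: 96889010407
Level 1: 13841287201
Level 2: 1977326743
Level 3: 282475249
Level 4: 40353607
Level 5: 5764801
Level 6: 823543
Level 7: 117649
Level 8: 16807
Level 9: 2401
Level 10: 343
Level 11: 49
Level 12: 7
Level 13: 1

The root is level 0 and the size-1 base case is level 13 (the tree spans levels 0 through 13, i.e. 14 levels counting the root), so the depth is the number of divisions: log_7(96889010407) = 13

The recursion tree depth is log_7(96889010407) = 13. At each level, the problem size is divided by 7, so it takes 13 divisions to reduce to a base case of size 1. The algorithm makes 1 recursive call at each level.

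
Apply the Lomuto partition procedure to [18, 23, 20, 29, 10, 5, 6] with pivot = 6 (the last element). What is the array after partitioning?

Lomuto partition with pivot = 6:

Initial array: [18, 23, 20, 29, 10, 5, 6]

arr[0]=18 > 6: no swap
arr[1]=23 > 6: no swap
arr[2]=20 > 6: no swap
arr[3]=29 > 6: no swap
arr[4]=10 > 6: no swap
arr[5]=5 <= 6: swap with position 0, array becomes [5, 23, 20, 29, 10, 18, 6]

Place pivot at position 1: [5, 6, 20, 29, 10, 18, 23]
Pivot position: 1

After partitioning with pivot 6, the array becomes [5, 6, 20, 29, 10, 18, 23]. The pivot is placed at index 1. All elements to the left of the pivot are <= 6, and all elements to the right are > 6.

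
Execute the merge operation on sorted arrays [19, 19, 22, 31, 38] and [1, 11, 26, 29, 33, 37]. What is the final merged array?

Merging process:

Compare 19 vs 1: take 1 from right. Merged: [1]
Compare 19 vs 11: take 11 from right. Merged: [1, 11]
Compare 19 vs 26: take 19 from left. Merged: [1, 11, 19]
Compare 19 vs 26: take 19 from left. Merged: [1, 11, 19, 19]
Compare 22 vs 26: take 22 from left. Merged: [1, 11, 19, 19, 22]
Compare 31 vs 26: take 26 from right. Merged: [1, 11, 19, 19, 22, 26]
Compare 31 vs 29: take 29 from right. Merged: [1, 11, 19, 19, 22, 26, 29]
Compare 31 vs 33: take 31 from left. Merged: [1, 11, 19, 19, 22, 26, 29, 31]
Compare 38 vs 33: take 33 from right. Merged: [1, 11, 19, 19, 22, 26, 29, 31, 33]
Compare 38 vs 37: take 37 from right. Merged: [1, 11, 19, 19, 22, 26, 29, 31, 33, 37]
Append remaining from left: [38]. Merged: [1, 11, 19, 19, 22, 26, 29, 31, 33, 37, 38]

Final merged array: [1, 11, 19, 19, 22, 26, 29, 31, 33, 37, 38]
Total comparisons: 10

The merged array is [1, 11, 19, 19, 22, 26, 29, 31, 33, 37, 38], requiring 10 comparisons. The merge step runs in O(n) time where n is the total number of elements.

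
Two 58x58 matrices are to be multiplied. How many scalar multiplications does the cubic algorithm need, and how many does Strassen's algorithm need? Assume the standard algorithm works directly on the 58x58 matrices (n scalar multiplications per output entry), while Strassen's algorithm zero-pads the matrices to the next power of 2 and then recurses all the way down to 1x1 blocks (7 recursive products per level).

Matrix multiplication for 58x58 matrices:

Strassen's algorithm requires power-of-2 dimensions. Pad 58x58 to 64x64 (next power of 2).

Standard algorithm: 58^3 = 195112 multiplications
Strassen's algorithm: 7^(log2(64)) = 7^6 = 117649 multiplications
Savings: 195112 - 117649 = 77463 multiplications

Standard: 195112 multiplications (58^3). Strassen: 117649 multiplications (7^6, after padding to 64x64). Strassen reduces 8 recursive multiplications to 7 at each level.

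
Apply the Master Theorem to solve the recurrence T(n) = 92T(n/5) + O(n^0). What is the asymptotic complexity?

Master Theorem for T(n) = 92T(n/5) + O(n^0):

a = 92, b = 5, c = 0
log_b(a) = log_5(92) = 2.8095

Case 1: c = 0 < log_5(92) = 2.8095
T(n) = O(n^(log_5 92))

For T(n) = 92T(n/5) + O(n^0): log_5(92) = 2.8095. This is Case 1 of the Master Theorem (c < log_b(a), work dominated by leaves), giving O(n^(log_5 92)).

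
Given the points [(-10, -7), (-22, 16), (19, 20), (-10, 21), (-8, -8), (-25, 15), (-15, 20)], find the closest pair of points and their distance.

Computing all pairwise distances among 7 points:

d((-10, -7), (-22, 16)) = 25.9422
d((-10, -7), (19, 20)) = 39.6232
d((-10, -7), (-10, 21)) = 28.0
d((-10, -7), (-8, -8)) = 2.2361 <-- minimum
d((-10, -7), (-25, 15)) = 26.6271
d((-10, -7), (-15, 20)) = 27.4591
d((-22, 16), (19, 20)) = 41.1947
d((-22, 16), (-10, 21)) = 13.0
d((-22, 16), (-8, -8)) = 27.7849
d((-22, 16), (-25, 15)) = 3.1623
d((-22, 16), (-15, 20)) = 8.0623
d((19, 20), (-10, 21)) = 29.0172
d((19, 20), (-8, -8)) = 38.8973
d((19, 20), (-25, 15)) = 44.2832
d((19, 20), (-15, 20)) = 34.0
d((-10, 21), (-8, -8)) = 29.0689
d((-10, 21), (-25, 15)) = 16.1555
d((-10, 21), (-15, 20)) = 5.099
d((-8, -8), (-25, 15)) = 28.6007
d((-8, -8), (-15, 20)) = 28.8617
d((-25, 15), (-15, 20)) = 11.1803

Closest pair: (-10, -7) and (-8, -8) with distance 2.2361

The closest pair is (-10, -7) and (-8, -8) with Euclidean distance 2.2361. For 7 points, brute-force pairwise comparison is shown above. For large n, the divide-and-conquer algorithm (sort by x, recurse on halves, check the dividing strip) achieves O(n log n).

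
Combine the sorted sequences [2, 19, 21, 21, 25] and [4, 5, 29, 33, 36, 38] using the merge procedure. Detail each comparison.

Merging process:

Compare 2 vs 4: take 2 from left. Merged: [2]
Compare 19 vs 4: take 4 from right. Merged: [2, 4]
Compare 19 vs 5: take 5 from right. Merged: [2, 4, 5]
Compare 19 vs 29: take 19 from left. Merged: [2, 4, 5, 19]
Compare 21 vs 29: take 21 from left. Merged: [2, 4, 5, 19, 21]
Compare 21 vs 29: take 21 from left. Merged: [2, 4, 5, 19, 21, 21]
Compare 25 vs 29: take 25 from left. Merged: [2, 4, 5, 19, 21, 21, 25]
Append remaining from right: [29, 33, 36, 38]. Merged: [2, 4, 5, 19, 21, 21, 25, 29, 33, 36, 38]

Final merged array: [2, 4, 5, 19, 21, 21, 25, 29, 33, 36, 38]
Total comparisons: 7

The merged array is [2, 4, 5, 19, 21, 21, 25, 29, 33, 36, 38], requiring 7 comparisons. The merge step runs in O(n) time where n is the total number of elements.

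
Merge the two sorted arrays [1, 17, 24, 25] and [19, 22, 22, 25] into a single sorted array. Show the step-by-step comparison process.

Merging process:

Compare 1 vs 19: take 1 from left. Merged: [1]
Compare 17 vs 19: take 17 from left. Merged: [1, 17]
Compare 24 vs 19: take 19 from right. Merged: [1, 17, 19]
Compare 24 vs 22: take 22 from right. Merged: [1, 17, 19, 22]
Compare 24 vs 22: take 22 from right. Merged: [1, 17, 19, 22, 22]
Compare 24 vs 25: take 24 from left. Merged: [1, 17, 19, 22, 22, 24]
Compare 25 vs 25: take 25 from left. Merged: [1, 17, 19, 22, 22, 24, 25]
Append remaining from right: [25]. Merged: [1, 17, 19, 22, 22, 24, 25, 25]

Final merged array: [1, 17, 19, 22, 22, 24, 25, 25]
Total comparisons: 7

The merged array is [1, 17, 19, 22, 22, 24, 25, 25], requiring 7 comparisons. The merge step runs in O(n) time where n is the total number of elements.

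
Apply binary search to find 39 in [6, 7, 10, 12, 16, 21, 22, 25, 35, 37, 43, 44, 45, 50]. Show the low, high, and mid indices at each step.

Binary search for 39 in [6, 7, 10, 12, 16, 21, 22, 25, 35, 37, 43, 44, 45, 50]:

lo=0, hi=13, mid=6, arr[mid]=22 -> 22 < 39, search right half
lo=7, hi=13, mid=10, arr[mid]=43 -> 43 > 39, search left half
lo=7, hi=9, mid=8, arr[mid]=35 -> 35 < 39, search right half
lo=9, hi=9, mid=9, arr[mid]=37 -> 37 < 39, search right half
lo=10 > hi=9, target 39 not found

Binary search determines that 39 is not in the array after 4 comparisons. The search space was exhausted without finding the target.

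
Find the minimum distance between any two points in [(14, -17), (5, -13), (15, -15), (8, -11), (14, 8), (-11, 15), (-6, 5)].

Computing all pairwise distances among 7 points:

d((14, -17), (5, -13)) = 9.8489
d((14, -17), (15, -15)) = 2.2361 <-- minimum
d((14, -17), (8, -11)) = 8.4853
d((14, -17), (14, 8)) = 25.0
d((14, -17), (-11, 15)) = 40.6079
d((14, -17), (-6, 5)) = 29.7321
d((5, -13), (15, -15)) = 10.198
d((5, -13), (8, -11)) = 3.6056
d((5, -13), (14, 8)) = 22.8473
d((5, -13), (-11, 15)) = 32.249
d((5, -13), (-6, 5)) = 21.095
d((15, -15), (8, -11)) = 8.0623
d((15, -15), (14, 8)) = 23.0217
d((15, -15), (-11, 15)) = 39.6989
d((15, -15), (-6, 5)) = 29.0
d((8, -11), (14, 8)) = 19.9249
d((8, -11), (-11, 15)) = 32.2025
d((8, -11), (-6, 5)) = 21.2603
d((14, 8), (-11, 15)) = 25.9615
d((14, 8), (-6, 5)) = 20.2237
d((-11, 15), (-6, 5)) = 11.1803

Closest pair: (14, -17) and (15, -15) with distance 2.2361

The closest pair is (14, -17) and (15, -15) with Euclidean distance 2.2361. For 7 points, brute-force pairwise comparison is shown above. For large n, the divide-and-conquer algorithm (sort by x, recurse on halves, check the dividing strip) achieves O(n log n).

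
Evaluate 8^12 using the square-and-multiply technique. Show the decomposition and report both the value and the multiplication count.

Computing 8^12 by squaring (build up from 8^1; each line after the first costs one multiplication):

8^1 = 8
8^2 = (8^1)^2 = 8^2 = 64
8^3 = 8 * 8^2 = 8 * 64 = 512
8^6 = (8^3)^2 = 512^2 = 262144
8^12 = (8^6)^2 = 262144^2 = 68719476736

Result: 68719476736
Multiplications needed: 4 (4 lines after 8^1)

8^12 = 68719476736. Using exponentiation by squaring, this requires 4 multiplications. The key idea: if the exponent is even, square the half-power; if odd, multiply by the base once.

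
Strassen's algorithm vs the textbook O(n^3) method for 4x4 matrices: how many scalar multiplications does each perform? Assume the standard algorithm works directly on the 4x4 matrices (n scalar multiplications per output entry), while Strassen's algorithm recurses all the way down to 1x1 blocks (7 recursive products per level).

Matrix multiplication for 4x4 matrices:

Standard algorithm: 4^3 = 64 multiplications
Strassen's algorithm: 7^(log2(4)) = 7^2 = 49 multiplications
Savings: 64 - 49 = 15 multiplications

Standard: 64 multiplications (4^3). Strassen: 49 multiplications (7^2). Strassen reduces 8 recursive multiplications to 7 at each level.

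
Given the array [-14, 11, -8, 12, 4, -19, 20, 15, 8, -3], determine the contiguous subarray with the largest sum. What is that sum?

Using Kadane's algorithm on [-14, 11, -8, 12, 4, -19, 20, 15, 8, -3]:

Scanning through the array:
Position 1 (value 11): max_ending_here = 11, max_so_far = 11
Position 2 (value -8): max_ending_here = 3, max_so_far = 11
Position 3 (value 12): max_ending_here = 15, max_so_far = 15
Position 4 (value 4): max_ending_here = 19, max_so_far = 19
Position 5 (value -19): max_ending_here = 0, max_so_far = 19
Position 6 (value 20): max_ending_here = 20, max_so_far = 20
Position 7 (value 15): max_ending_here = 35, max_so_far = 35
Position 8 (value 8): max_ending_here = 43, max_so_far = 43
Position 9 (value -3): max_ending_here = 40, max_so_far = 43

Maximum subarray: [11, -8, 12, 4, -19, 20, 15, 8]
Maximum sum: 43

The maximum subarray is [11, -8, 12, 4, -19, 20, 15, 8] with sum 43. This subarray runs from index 1 to index 8.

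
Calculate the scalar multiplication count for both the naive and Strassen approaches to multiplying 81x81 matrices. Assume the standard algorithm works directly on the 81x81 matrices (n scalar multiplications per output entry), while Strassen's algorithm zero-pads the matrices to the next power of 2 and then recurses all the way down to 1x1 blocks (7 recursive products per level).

Matrix multiplication for 81x81 matrices:

Strassen's algorithm requires power-of-2 dimensions. Pad 81x81 to 128x128 (next power of 2).

Standard algorithm: 81^3 = 531441 multiplications
Strassen's algorithm: 7^(log2(128)) = 7^7 = 823543 multiplications
Difference: 531441 - 823543 = -292102 (Strassen uses MORE here due to padding overhead — for small or just-over-power-of-2 n, padding can outweigh the per-level savings)

Standard: 531441 multiplications (81^3). Strassen: 823543 multiplications (7^7, after padding to 128x128). Strassen reduces 8 recursive multiplications to 7 at each level.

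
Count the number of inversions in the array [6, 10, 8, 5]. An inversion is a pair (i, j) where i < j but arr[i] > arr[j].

Finding inversions in [6, 10, 8, 5]:

(0, 3): arr[0]=6 > arr[3]=5
(1, 2): arr[1]=10 > arr[2]=8
(1, 3): arr[1]=10 > arr[3]=5
(2, 3): arr[2]=8 > arr[3]=5

Total inversions: 4

The array has 4 inversion(s): (0,3), (1,2), (1,3), (2,3). Each pair (i,j) satisfies i < j and arr[i] > arr[j].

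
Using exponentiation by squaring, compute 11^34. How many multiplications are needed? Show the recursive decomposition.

Computing 11^34 by squaring (build up from 11^1; each line after the first costs one multiplication):

11^1 = 11
11^2 = (11^1)^2 = 11^2 = 121
11^4 = (11^2)^2 = 121^2 = 14641
11^8 = (11^4)^2 = 14641^2 = 214358881
11^16 = (11^8)^2 = 214358881^2 = 45949729863572161
11^17 = 11 * 11^16 = 11 * 45949729863572161 = 505447028499293771
11^34 = (11^17)^2 = 505447028499293771^2 = 255476698618765889551019445759400441

Result: 255476698618765889551019445759400441
Multiplications needed: 6 (6 lines after 11^1)

11^34 = 255476698618765889551019445759400441. Using exponentiation by squaring, this requires 6 multiplications. The key idea: if the exponent is even, square the half-power; if odd, multiply by the base once.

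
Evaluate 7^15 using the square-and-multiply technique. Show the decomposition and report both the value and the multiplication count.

Computing 7^15 by squaring (build up from 7^1; each line after the first costs one multiplication):

7^1 = 7
7^2 = (7^1)^2 = 7^2 = 49
7^3 = 7 * 7^2 = 7 * 49 = 343
7^6 = (7^3)^2 = 343^2 = 117649
7^7 = 7 * 7^6 = 7 * 117649 = 823543
7^14 = (7^7)^2 = 823543^2 = 678223072849
7^15 = 7 * 7^14 = 7 * 678223072849 = 4747561509943

Result: 4747561509943
Multiplications needed: 6 (6 lines after 7^1)

7^15 = 4747561509943. Using exponentiation by squaring, this requires 6 multiplications. The key idea: if the exponent is even, square the half-power; if odd, multiply by the base once.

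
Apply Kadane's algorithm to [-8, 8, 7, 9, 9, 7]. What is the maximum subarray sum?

Using Kadane's algorithm on [-8, 8, 7, 9, 9, 7]:

Scanning through the array:
Position 1 (value 8): max_ending_here = 8, max_so_far = 8
Position 2 (value 7): max_ending_here = 15, max_so_far = 15
Position 3 (value 9): max_ending_here = 24, max_so_far = 24
Position 4 (value 9): max_ending_here = 33, max_so_far = 33
Position 5 (value 7): max_ending_here = 40, max_so_far = 40

Maximum subarray: [8, 7, 9, 9, 7]
Maximum sum: 40

The maximum subarray is [8, 7, 9, 9, 7] with sum 40. This subarray runs from index 1 to index 5.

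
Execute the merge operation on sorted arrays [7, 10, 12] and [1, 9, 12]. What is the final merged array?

Merging process:

Compare 7 vs 1: take 1 from right. Merged: [1]
Compare 7 vs 9: take 7 from left. Merged: [1, 7]
Compare 10 vs 9: take 9 from right. Merged: [1, 7, 9]
Compare 10 vs 12: take 10 from left. Merged: [1, 7, 9, 10]
Compare 12 vs 12: take 12 from left. Merged: [1, 7, 9, 10, 12]
Append remaining from right: [12]. Merged: [1, 7, 9, 10, 12, 12]

Final merged array: [1, 7, 9, 10, 12, 12]
Total comparisons: 5

The merged array is [1, 7, 9, 10, 12, 12], requiring 5 comparisons. The merge step runs in O(n) time where n is the total number of elements.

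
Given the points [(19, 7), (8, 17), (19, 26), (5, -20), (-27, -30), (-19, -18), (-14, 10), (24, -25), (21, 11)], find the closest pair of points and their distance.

Computing all pairwise distances among 9 points:

d((19, 7), (8, 17)) = 14.8661
d((19, 7), (19, 26)) = 19.0
d((19, 7), (5, -20)) = 30.4138
d((19, 7), (-27, -30)) = 59.0339
d((19, 7), (-19, -18)) = 45.4863
d((19, 7), (-14, 10)) = 33.1361
d((19, 7), (24, -25)) = 32.3883
d((19, 7), (21, 11)) = 4.4721 <-- minimum
d((8, 17), (19, 26)) = 14.2127
d((8, 17), (5, -20)) = 37.1214
d((8, 17), (-27, -30)) = 58.6003
d((8, 17), (-19, -18)) = 44.2041
d((8, 17), (-14, 10)) = 23.0868
d((8, 17), (24, -25)) = 44.9444
d((8, 17), (21, 11)) = 14.3178
d((19, 26), (5, -20)) = 48.0833
d((19, 26), (-27, -30)) = 72.4707
d((19, 26), (-19, -18)) = 58.1378
d((19, 26), (-14, 10)) = 36.6742
d((19, 26), (24, -25)) = 51.2445
d((19, 26), (21, 11)) = 15.1327
d((5, -20), (-27, -30)) = 33.5261
d((5, -20), (-19, -18)) = 24.0832
d((5, -20), (-14, 10)) = 35.5106
d((5, -20), (24, -25)) = 19.6469
d((5, -20), (21, 11)) = 34.8855
d((-27, -30), (-19, -18)) = 14.4222
d((-27, -30), (-14, 10)) = 42.0595
d((-27, -30), (24, -25)) = 51.2445
d((-27, -30), (21, 11)) = 63.1269
d((-19, -18), (-14, 10)) = 28.4429
d((-19, -18), (24, -25)) = 43.566
d((-19, -18), (21, 11)) = 49.4065
d((-14, 10), (24, -25)) = 51.6624
d((-14, 10), (21, 11)) = 35.0143
d((24, -25), (21, 11)) = 36.1248

Closest pair: (19, 7) and (21, 11) with distance 4.4721

The closest pair is (19, 7) and (21, 11) with Euclidean distance 4.4721. For 9 points, brute-force pairwise comparison is shown above. For large n, the divide-and-conquer algorithm (sort by x, recurse on halves, check the dividing strip) achieves O(n log n).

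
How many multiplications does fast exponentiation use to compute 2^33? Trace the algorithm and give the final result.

Computing 2^33 by squaring (build up from 2^1; each line after the first costs one multiplication):

2^1 = 2
2^2 = (2^1)^2 = 2^2 = 4
2^4 = (2^2)^2 = 4^2 = 16
2^8 = (2^4)^2 = 16^2 = 256
2^16 = (2^8)^2 = 256^2 = 65536
2^32 = (2^16)^2 = 65536^2 = 4294967296
2^33 = 2 * 2^32 = 2 * 4294967296 = 8589934592

Result: 8589934592
Multiplications needed: 6 (6 lines after 2^1)

2^33 = 8589934592. Using exponentiation by squaring, this requires 6 multiplications. The key idea: if the exponent is even, square the half-power; if odd, multiply by the base once.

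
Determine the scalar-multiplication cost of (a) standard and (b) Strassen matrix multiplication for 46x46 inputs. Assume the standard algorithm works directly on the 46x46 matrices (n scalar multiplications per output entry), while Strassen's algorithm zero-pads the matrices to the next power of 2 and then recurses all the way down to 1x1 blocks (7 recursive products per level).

Matrix multiplication for 46x46 matrices:

Strassen's algorithm requires power-of-2 dimensions. Pad 46x46 to 64x64 (next power of 2).

Standard algorithm: 46^3 = 97336 multiplications
Strassen's algorithm: 7^(log2(64)) = 7^6 = 117649 multiplications
Difference: 97336 - 117649 = -20313 (Strassen uses MORE here due to padding overhead — for small or just-over-power-of-2 n, padding can outweigh the per-level savings)

Standard: 97336 multiplications (46^3). Strassen: 117649 multiplications (7^6, after padding to 64x64). Strassen reduces 8 recursive multiplications to 7 at each level.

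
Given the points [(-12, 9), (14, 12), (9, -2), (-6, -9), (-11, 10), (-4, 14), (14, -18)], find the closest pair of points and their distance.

Computing all pairwise distances among 7 points:

d((-12, 9), (14, 12)) = 26.1725
d((-12, 9), (9, -2)) = 23.7065
d((-12, 9), (-6, -9)) = 18.9737
d((-12, 9), (-11, 10)) = 1.4142 <-- minimum
d((-12, 9), (-4, 14)) = 9.434
d((-12, 9), (14, -18)) = 37.4833
d((14, 12), (9, -2)) = 14.8661
d((14, 12), (-6, -9)) = 29.0
d((14, 12), (-11, 10)) = 25.0799
d((14, 12), (-4, 14)) = 18.1108
d((14, 12), (14, -18)) = 30.0
d((9, -2), (-6, -9)) = 16.5529
d((9, -2), (-11, 10)) = 23.3238
d((9, -2), (-4, 14)) = 20.6155
d((9, -2), (14, -18)) = 16.7631
d((-6, -9), (-11, 10)) = 19.6469
d((-6, -9), (-4, 14)) = 23.0868
d((-6, -9), (14, -18)) = 21.9317
d((-11, 10), (-4, 14)) = 8.0623
d((-11, 10), (14, -18)) = 37.5366
d((-4, 14), (14, -18)) = 36.7151

Closest pair: (-12, 9) and (-11, 10) with distance 1.4142

The closest pair is (-12, 9) and (-11, 10) with Euclidean distance 1.4142. For 7 points, brute-force pairwise comparison is shown above. For large n, the divide-and-conquer algorithm (sort by x, recurse on halves, check the dividing strip) achieves O(n log n).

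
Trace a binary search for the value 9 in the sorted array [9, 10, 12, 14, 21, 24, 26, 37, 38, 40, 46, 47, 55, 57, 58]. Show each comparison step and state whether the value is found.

Binary search for 9 in [9, 10, 12, 14, 21, 24, 26, 37, 38, 40, 46, 47, 55, 57, 58]:

lo=0, hi=14, mid=7, arr[mid]=37 -> 37 > 9, search left half
lo=0, hi=6, mid=3, arr[mid]=14 -> 14 > 9, search left half
lo=0, hi=2, mid=1, arr[mid]=10 -> 10 > 9, search left half
lo=0, hi=0, mid=0, arr[mid]=9 -> Found target at index 0!

Binary search finds 9 at index 0 after 4 comparisons. The search repeatedly halves the search space by comparing with the middle element.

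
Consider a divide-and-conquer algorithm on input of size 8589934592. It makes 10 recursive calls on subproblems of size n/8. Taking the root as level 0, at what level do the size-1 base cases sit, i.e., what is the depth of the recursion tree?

For divide and conquer with division factor 8:

Problem sizes at each level:
Level 0: 8589934592
Level 1: 1073741824
Level 2: 134217728
Level 3: 16777216
Level 4: 2097152
Level 5: 262144
Level 6: 32768
Level 7: 4096
Level 8: 512
Level 9: 64
Level 10: 8
Level 11: 1

The root is level 0 and the size-1 base case is level 11 (the tree spans levels 0 through 11, i.e. 12 levels counting the root), so the depth is the number of divisions: log_8(8589934592) = 11

The recursion tree depth is log_8(8589934592) = 11. At each level, the problem size is divided by 8, so it takes 11 divisions to reduce to a base case of size 1. The algorithm makes 10 recursive calls at each level.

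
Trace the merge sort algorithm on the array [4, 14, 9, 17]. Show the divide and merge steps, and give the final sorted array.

Merge sort trace:

Split: [4, 14, 9, 17] -> [4, 14] and [9, 17]
  Split: [4, 14] -> [4] and [14]
  Merge: [4] + [14] -> [4, 14]
  Split: [9, 17] -> [9] and [17]
  Merge: [9] + [17] -> [9, 17]
Merge: [4, 14] + [9, 17] -> [4, 9, 14, 17]

Final sorted array: [4, 9, 14, 17]

The merge sort proceeds by recursively splitting the array and merging sorted halves.
After all merges, the sorted array is [4, 9, 14, 17].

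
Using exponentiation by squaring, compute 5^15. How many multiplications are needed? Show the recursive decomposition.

Computing 5^15 by squaring (build up from 5^1; each line after the first costs one multiplication):

5^1 = 5
5^2 = (5^1)^2 = 5^2 = 25
5^3 = 5 * 5^2 = 5 * 25 = 125
5^6 = (5^3)^2 = 125^2 = 15625
5^7 = 5 * 5^6 = 5 * 15625 = 78125
5^14 = (5^7)^2 = 78125^2 = 6103515625
5^15 = 5 * 5^14 = 5 * 6103515625 = 30517578125

Result: 30517578125
Multiplications needed: 6 (6 lines after 5^1)

5^15 = 30517578125. Using exponentiation by squaring, this requires 6 multiplications. The key idea: if the exponent is even, square the half-power; if odd, multiply by the base once.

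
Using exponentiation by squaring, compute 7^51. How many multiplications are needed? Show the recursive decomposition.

Computing 7^51 by squaring (build up from 7^1; each line after the first costs one multiplication):

7^1 = 7
7^2 = (7^1)^2 = 7^2 = 49
7^3 = 7 * 7^2 = 7 * 49 = 343
7^6 = (7^3)^2 = 343^2 = 117649
7^12 = (7^6)^2 = 117649^2 = 13841287201
7^24 = (7^12)^2 = 13841287201^2 = 191581231380566414401
7^25 = 7 * 7^24 = 7 * 191581231380566414401 = 1341068619663964900807
7^50 = (7^25)^2 = 1341068619663964900807^2 = 1798465042647412146620280340569649349251249
7^51 = 7 * 7^50 = 7 * 1798465042647412146620280340569649349251249 = 12589255298531885026341962383987545444758743

Result: 12589255298531885026341962383987545444758743
Multiplications needed: 8 (8 lines after 7^1)

7^51 = 12589255298531885026341962383987545444758743. Using exponentiation by squaring, this requires 8 multiplications. The key idea: if the exponent is even, square the half-power; if odd, multiply by the base once.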